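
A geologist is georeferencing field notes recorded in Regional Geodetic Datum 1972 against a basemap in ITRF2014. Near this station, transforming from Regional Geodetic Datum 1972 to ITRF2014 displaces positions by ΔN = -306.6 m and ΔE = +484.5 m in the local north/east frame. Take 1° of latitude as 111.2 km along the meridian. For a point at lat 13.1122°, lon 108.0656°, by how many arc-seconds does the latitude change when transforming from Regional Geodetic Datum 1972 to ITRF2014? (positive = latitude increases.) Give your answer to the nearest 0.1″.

1° of latitude = 111.2 km, so Δφ = -306.6 / 111200 = -0.0027572° = -9.926″.

Δφ = -9.9″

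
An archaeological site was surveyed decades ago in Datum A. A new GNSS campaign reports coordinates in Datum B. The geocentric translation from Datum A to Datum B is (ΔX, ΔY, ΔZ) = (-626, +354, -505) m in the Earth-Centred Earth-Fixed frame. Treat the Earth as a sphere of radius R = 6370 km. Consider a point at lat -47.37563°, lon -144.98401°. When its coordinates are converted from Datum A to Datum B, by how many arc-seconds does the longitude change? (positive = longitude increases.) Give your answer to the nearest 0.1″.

Δλ = -31.0″

sin φ = -0.735809, cos φ = 0.677189, sin λ = -0.573805, cos λ = -0.818992.
East component: ΔE = −sin λ·ΔX + cos λ·ΔY = −(-0.573805)(-626) + (-0.818992)(354) = -649.13 m.
1° of latitude spans πR/180 = 111177 m; at latitude φ, 1° of longitude spans that × cos φ = 75288.2 m, so Δλ = -649.13 / 75288.2 × 3600 = -31.039″.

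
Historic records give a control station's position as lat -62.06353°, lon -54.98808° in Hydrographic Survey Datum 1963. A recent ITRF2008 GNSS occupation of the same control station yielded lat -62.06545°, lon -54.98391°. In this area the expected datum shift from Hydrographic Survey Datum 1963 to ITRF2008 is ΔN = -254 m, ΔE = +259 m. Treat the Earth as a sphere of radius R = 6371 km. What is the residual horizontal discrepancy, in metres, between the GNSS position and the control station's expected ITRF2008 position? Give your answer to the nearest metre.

Observed coordinate differences: Δφ = -0.00192°, Δλ = +0.00417°.
Converting to metres (1° lat = 111195 m, cos φ = 0.468492): observed ΔN = -213.5 m, observed ΔE = 217.2 m.
Subtracting the expected shift leaves a residual of -213.5 − (-254) = 40.5 m north and 217.2 − (259) = -41.8 m east.
Residual distance = √(40.5² + (-41.8)²) = 58.2 m.

58 m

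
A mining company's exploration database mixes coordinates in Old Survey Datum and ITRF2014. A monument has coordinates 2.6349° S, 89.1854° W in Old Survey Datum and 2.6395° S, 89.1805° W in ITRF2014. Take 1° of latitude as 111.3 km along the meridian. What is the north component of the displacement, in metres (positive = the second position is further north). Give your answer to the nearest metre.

Δφ = -2.6395° − -2.6349° = -0.0046°; Δλ = -89.1805° − -89.1854° = +0.0049°.
ΔN = Δφ × 111300 = -512.0 m; ΔE = Δλ × 111300 × cos(-2.6349°) = +0.0049 × 111300 × 0.998943 = 544.8 m.

ΔN = -512 m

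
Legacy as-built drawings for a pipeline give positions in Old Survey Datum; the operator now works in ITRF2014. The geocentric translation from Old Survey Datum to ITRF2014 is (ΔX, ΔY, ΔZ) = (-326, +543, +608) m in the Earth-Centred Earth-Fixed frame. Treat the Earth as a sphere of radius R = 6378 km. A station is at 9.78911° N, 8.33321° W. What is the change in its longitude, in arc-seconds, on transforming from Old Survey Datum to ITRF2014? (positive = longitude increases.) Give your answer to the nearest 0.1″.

Δλ = 16.1″

sin φ = 0.170022, cos φ = 0.985440, sin λ = -0.144930, cos λ = 0.989442.
East component: ΔE = −sin λ·ΔX + cos λ·ΔY = −(-0.144930)(-326) + (0.989442)(543) = 490.02 m.
1° of latitude spans πR/180 = 111317 m; at latitude φ, 1° of longitude spans that × cos φ = 109696.3 m, so Δλ = 490.02 / 109696.3 × 3600 = 16.081″.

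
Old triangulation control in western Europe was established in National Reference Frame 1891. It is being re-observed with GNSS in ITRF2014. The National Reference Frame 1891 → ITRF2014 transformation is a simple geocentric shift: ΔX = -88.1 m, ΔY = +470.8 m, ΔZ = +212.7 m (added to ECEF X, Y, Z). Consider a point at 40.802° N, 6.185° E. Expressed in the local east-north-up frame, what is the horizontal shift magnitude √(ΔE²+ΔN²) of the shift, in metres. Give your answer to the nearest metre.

512 m

The local east axis at (φ, λ) is (−sin λ, cos λ, 0), so ΔE = −sin(6.185°)·(-88.1) + cos(6.185°)·470.8 = 477.55 m.
The local north axis is (−sin φ cos λ, −sin φ sin λ, cos φ), giving ΔN = 57.234 − 33.145 + 161.008 = 185.10 m.
Horizontal magnitude = √(ΔE² + ΔN²) = √(477.55² + 185.10²) = 512.17 m.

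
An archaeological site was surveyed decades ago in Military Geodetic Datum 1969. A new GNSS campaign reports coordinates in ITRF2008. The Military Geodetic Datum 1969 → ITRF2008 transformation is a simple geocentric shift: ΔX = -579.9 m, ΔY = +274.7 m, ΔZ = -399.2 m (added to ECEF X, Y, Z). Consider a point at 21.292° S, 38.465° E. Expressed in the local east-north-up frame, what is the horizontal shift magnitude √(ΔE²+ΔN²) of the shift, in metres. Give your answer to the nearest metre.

746 m

The local east axis at (φ, λ) is (−sin λ, cos λ, 0), so ΔE = −sin(38.465°)·(-579.9) + cos(38.465°)·274.7 = 575.81 m.
The local north axis is (−sin φ cos λ, −sin φ sin λ, cos φ), giving ΔN = -164.877 + 62.048 − 371.951 = -474.78 m.
Horizontal magnitude = √(ΔE² + ΔN²) = √(575.81² + (-474.78)²) = 746.30 m.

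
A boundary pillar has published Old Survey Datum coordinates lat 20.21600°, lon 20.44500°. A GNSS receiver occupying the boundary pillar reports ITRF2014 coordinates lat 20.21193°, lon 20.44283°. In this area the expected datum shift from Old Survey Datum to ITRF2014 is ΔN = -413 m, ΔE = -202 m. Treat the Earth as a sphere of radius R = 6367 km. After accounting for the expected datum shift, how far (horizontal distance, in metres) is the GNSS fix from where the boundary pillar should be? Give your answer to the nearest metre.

46 m

Observed coordinate differences: Δφ = -0.00407°, Δλ = -0.00217°.
Converting to metres (1° lat = 111125 m, cos φ = 0.938397): observed ΔN = -452.3 m, observed ΔE = -226.3 m.
Subtracting the expected shift leaves a residual of -452.3 − (-413) = -39.3 m north and -226.3 − (-202) = -24.3 m east.
Residual distance = √((-39.3)² + (-24.3)²) = 46.2 m.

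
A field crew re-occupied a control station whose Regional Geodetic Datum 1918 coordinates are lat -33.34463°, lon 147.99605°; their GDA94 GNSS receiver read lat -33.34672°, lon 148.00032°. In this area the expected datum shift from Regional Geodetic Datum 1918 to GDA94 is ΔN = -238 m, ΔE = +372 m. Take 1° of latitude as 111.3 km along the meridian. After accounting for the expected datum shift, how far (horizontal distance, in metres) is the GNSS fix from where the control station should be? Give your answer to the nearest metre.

26 m

Observed coordinate differences: Δφ = -0.00209°, Δλ = +0.00427°.
Converting to metres (1° lat = 111300 m, cos φ = 0.835379): observed ΔN = -232.6 m, observed ΔE = 397.0 m.
Subtracting the expected shift leaves a residual of -232.6 − (-238) = 5.4 m north and 397.0 − (372) = 25.0 m east.
Residual distance = √(5.4² + 25.0²) = 25.6 m.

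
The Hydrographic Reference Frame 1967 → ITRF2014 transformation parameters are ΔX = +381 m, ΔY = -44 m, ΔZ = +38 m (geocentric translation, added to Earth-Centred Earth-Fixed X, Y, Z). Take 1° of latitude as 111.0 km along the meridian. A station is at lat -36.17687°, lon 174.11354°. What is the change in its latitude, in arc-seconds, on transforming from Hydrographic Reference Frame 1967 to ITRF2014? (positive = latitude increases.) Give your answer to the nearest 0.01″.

Δφ = -6.35″

sin φ = -0.590280, cos φ = 0.807199, sin λ = 0.102557, cos λ = -0.994727.
North component: ΔN = −sin φ cos λ·ΔX − sin φ sin λ·ΔY + cos φ·ΔZ = −(-0.590280)(-0.994727)(381) − (-0.590280)(0.102557)(-44) + (0.807199)(38) = -195.70 m.
1° of latitude spans 111000 m, so Δφ = -195.70 / 111000 × 3600 = -6.347″.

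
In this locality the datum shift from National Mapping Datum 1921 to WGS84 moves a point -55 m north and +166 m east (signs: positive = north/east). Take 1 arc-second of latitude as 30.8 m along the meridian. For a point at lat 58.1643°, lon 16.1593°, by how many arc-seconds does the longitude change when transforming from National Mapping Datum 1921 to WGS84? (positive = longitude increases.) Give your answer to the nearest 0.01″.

Δλ = 10.22″

At latitude 58.1643°, cos φ = 0.527485.
1″ of longitude at this latitude = 30.80 × cos φ = 16.2465 m, so Δλ = 166.0 / 16.2465 = 10.218″.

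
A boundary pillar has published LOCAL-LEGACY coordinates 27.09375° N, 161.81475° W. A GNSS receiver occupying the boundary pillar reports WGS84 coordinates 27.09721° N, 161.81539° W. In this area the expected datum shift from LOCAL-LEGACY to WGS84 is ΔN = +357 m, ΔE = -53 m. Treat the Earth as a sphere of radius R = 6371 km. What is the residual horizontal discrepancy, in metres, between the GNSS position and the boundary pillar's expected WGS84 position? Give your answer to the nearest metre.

30 m

Observed coordinate differences: Δφ = +0.00346°, Δλ = -0.00064°.
Converting to metres (1° lat = 111195 m, cos φ = 0.890262): observed ΔN = 384.7 m, observed ΔE = -63.4 m.
Subtracting the expected shift leaves a residual of 384.7 − (357) = 27.7 m north and -63.4 − (-53) = -10.4 m east.
Residual distance = √(27.7² + (-10.4)²) = 29.6 m.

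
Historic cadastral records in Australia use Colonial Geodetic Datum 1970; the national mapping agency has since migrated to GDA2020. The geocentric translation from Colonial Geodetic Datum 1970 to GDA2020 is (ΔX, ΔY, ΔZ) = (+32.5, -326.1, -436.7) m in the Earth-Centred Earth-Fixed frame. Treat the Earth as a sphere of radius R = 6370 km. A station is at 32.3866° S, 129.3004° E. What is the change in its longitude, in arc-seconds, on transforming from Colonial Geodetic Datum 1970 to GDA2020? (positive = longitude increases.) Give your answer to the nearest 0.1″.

Δλ = 7.0″

sin φ = -0.535629, cos φ = 0.844453, sin λ = 0.773836, cos λ = -0.633386.
East component: ΔE = −sin λ·ΔX + cos λ·ΔY = −(0.773836)(32.5) + (-0.633386)(-326.1) = 181.40 m.
1° of latitude spans πR/180 = 111177 m; at latitude φ, 1° of longitude spans that × cos φ = 93884.2 m, so Δλ = 181.40 / 93884.2 × 3600 = 6.956″.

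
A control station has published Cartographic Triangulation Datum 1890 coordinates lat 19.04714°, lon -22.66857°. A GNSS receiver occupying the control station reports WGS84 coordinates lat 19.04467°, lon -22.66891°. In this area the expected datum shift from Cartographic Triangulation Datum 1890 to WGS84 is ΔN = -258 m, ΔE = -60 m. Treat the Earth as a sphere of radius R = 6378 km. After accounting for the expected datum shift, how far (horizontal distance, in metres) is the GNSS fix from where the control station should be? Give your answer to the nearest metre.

Observed coordinate differences: Δφ = -0.00247°, Δλ = -0.00034°.
Converting to metres (1° lat = 111317 m, cos φ = 0.945250): observed ΔN = -275.0 m, observed ΔE = -35.8 m.
Subtracting the expected shift leaves a residual of -275.0 − (-258) = -17.0 m north and -35.8 − (-60) = 24.2 m east.
Residual distance = √((-17.0)² + 24.2²) = 29.6 m.

30 m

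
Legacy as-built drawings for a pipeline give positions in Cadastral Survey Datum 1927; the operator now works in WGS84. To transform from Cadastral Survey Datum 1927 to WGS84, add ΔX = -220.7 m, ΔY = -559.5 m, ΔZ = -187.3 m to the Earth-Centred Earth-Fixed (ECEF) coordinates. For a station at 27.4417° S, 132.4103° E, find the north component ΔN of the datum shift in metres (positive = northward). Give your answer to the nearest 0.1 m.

The local north axis is (−sin φ cos λ, −sin φ sin λ, cos φ), giving ΔN = 68.596 − 190.374 − 166.225 = -288.00 m.

ΔN = -288.0 m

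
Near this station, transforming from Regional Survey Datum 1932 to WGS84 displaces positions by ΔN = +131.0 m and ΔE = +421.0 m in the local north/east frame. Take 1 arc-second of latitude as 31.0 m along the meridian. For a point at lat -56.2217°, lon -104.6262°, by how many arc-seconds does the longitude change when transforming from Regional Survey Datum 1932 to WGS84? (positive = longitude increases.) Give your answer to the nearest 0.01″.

Δλ = 24.43″

At latitude -56.2217°, cos φ = 0.555981.
1″ of longitude at this latitude = 31.00 × cos φ = 17.2354 m, so Δλ = 421.0 / 17.2354 = 24.426″.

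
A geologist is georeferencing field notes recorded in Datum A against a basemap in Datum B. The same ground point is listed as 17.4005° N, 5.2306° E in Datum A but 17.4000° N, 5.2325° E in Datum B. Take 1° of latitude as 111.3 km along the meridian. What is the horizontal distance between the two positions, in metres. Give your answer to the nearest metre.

Δφ = 17.4000° − 17.4005° = -0.0005°; Δλ = 5.2325° − 5.2306° = +0.0019°.
ΔN = Δφ × 111300 = -55.7 m; ΔE = Δλ × 111300 × cos(17.4005°) = +0.0019 × 111300 × 0.954238 = 201.8 m.
Distance = √(ΔE² + ΔN²) = √(201.8² + (-55.7)²) = 209.3 m.

209 m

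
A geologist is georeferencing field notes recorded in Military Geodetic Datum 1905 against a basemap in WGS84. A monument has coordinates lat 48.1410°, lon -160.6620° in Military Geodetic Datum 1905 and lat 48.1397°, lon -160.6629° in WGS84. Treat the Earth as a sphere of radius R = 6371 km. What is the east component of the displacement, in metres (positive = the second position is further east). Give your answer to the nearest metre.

Δφ = 48.1397° − 48.1410° = -0.0013°; Δλ = -160.6629° − -160.6620° = -0.0009°.
1° along a meridian = πR/180 = 111195 m.
ΔN = Δφ × 111195 = -144.6 m; ΔE = Δλ × 111195 × cos(48.1410°) = -0.0009 × 111195 × 0.667300 = -66.8 m.

ΔE = -67 m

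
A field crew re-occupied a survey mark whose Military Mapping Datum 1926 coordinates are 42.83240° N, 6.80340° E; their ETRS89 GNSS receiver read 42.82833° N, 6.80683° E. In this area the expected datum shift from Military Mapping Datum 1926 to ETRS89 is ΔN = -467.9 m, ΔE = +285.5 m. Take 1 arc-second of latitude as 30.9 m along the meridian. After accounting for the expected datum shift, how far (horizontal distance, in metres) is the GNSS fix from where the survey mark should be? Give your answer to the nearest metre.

Observed coordinate differences: Δφ = -0.00407°, Δλ = +0.00343°.
Converting to metres (1° lat = 111240 m, cos φ = 0.733346): observed ΔN = -452.7 m, observed ΔE = 279.8 m.
Subtracting the expected shift leaves a residual of -452.7 − (-467.9) = 15.2 m north and 279.8 − (285.5) = -5.7 m east.
Residual distance = √(15.2² + (-5.7)²) = 16.2 m.

16 m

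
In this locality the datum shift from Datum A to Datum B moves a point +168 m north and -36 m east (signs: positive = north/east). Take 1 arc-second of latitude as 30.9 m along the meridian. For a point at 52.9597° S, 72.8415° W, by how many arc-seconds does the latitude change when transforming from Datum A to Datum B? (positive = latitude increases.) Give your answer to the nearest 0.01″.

1″ of latitude = 30.90 m, so Δφ = 168.0 / 30.90 = 5.437″.

Δφ = 5.44″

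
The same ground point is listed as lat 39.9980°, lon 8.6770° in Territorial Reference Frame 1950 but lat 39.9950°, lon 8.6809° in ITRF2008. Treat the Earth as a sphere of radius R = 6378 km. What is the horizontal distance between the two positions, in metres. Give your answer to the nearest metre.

Δφ = 39.9950° − 39.9980° = -0.0030°; Δλ = 8.6809° − 8.6770° = +0.0039°.
1° along a meridian = πR/180 = 111317 m.
ΔN = Δφ × 111317 = -334.0 m; ΔE = Δλ × 111317 × cos(39.9980°) = +0.0039 × 111317 × 0.766067 = 332.6 m.
Distance = √(ΔE² + ΔN²) = √(332.6² + (-334.0)²) = 471.3 m.

471 m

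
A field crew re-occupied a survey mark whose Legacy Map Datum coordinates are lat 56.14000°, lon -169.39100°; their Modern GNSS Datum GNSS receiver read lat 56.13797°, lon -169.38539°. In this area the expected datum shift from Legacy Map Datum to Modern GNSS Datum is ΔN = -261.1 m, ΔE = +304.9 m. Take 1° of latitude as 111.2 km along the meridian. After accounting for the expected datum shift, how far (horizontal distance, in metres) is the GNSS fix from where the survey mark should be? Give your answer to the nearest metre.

55 m

Observed coordinate differences: Δφ = -0.00203°, Δλ = +0.00561°.
Converting to metres (1° lat = 111200 m, cos φ = 0.557166): observed ΔN = -225.7 m, observed ΔE = 347.6 m.
Subtracting the expected shift leaves a residual of -225.7 − (-261.1) = 35.4 m north and 347.6 − (304.9) = 42.7 m east.
Residual distance = √(35.4² + 42.7²) = 55.4 m.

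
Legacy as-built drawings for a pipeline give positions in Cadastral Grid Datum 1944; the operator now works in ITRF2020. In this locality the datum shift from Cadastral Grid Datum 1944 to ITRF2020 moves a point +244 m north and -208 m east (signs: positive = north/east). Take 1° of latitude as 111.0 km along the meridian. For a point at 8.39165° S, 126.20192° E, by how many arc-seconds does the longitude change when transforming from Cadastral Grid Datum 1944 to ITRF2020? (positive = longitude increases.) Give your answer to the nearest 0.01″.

Δλ = -6.82″

At latitude -8.39165°, cos φ = 0.989294.
1° of longitude at this latitude = 111.0 × cos φ = 109.81 km, so Δλ = -208.0 / 109811.6 = -0.0018942° = -6.819″.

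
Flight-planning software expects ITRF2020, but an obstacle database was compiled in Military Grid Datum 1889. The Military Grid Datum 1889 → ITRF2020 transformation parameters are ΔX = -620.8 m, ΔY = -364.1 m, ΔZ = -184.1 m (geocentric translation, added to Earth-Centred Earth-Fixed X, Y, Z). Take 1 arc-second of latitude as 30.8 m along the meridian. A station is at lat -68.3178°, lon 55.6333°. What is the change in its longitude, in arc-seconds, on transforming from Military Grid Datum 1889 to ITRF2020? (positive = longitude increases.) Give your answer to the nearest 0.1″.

sin φ = -0.929247, cos φ = 0.369458, sin λ = 0.825442, cos λ = 0.564487.
East component: ΔE = −sin λ·ΔX + cos λ·ΔY = −(0.825442)(-620.8) + (0.564487)(-364.1) = 306.90 m.
1° of latitude spans 3600 × 30.80 = 110880 m; at latitude φ, 1° of longitude spans that × cos φ = 40965.5 m, so Δλ = 306.90 / 40965.5 × 3600 = 26.970″.

Δλ = 27.0″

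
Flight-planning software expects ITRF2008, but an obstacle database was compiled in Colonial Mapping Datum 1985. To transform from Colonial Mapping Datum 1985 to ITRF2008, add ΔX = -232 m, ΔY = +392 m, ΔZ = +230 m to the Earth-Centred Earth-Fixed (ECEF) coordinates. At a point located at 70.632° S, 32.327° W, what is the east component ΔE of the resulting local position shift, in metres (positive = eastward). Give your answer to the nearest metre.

ΔE = 207 m

At φ = -70.632°, λ = -32.327°: sin φ = -0.943408, cos φ = 0.331634, sin λ = -0.534751, cos λ = 0.845010.
ΔE = −sin λ·ΔX + cos λ·ΔY = −(-0.534751)·(-232) + (0.845010)·(392) = 207.18 m.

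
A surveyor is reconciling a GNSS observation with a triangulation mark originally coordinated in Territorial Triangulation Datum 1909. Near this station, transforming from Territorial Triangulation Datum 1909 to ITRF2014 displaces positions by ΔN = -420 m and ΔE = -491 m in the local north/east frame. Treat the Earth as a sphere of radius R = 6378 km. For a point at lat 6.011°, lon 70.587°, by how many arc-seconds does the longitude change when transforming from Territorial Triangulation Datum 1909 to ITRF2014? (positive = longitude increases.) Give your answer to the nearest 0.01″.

At latitude 6.011°, cos φ = 0.994502.
One radian of longitude at latitude φ spans R cos φ, so Δλ = ΔE / (R cos φ) = -491.0 / (6378000 × 0.994502) = -7.7409e-05 rad = -15.967″.

Δλ = -15.97″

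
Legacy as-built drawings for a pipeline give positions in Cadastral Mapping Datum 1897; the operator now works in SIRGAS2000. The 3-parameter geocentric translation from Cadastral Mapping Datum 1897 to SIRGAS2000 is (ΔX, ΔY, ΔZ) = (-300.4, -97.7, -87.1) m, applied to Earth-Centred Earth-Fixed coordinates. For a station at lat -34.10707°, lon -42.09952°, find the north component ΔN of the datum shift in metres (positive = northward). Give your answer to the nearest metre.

ΔN = -160 m

At φ = -34.10707°, λ = -42.09952°: sin φ = -0.560741, cos φ = 0.827991, sin λ = -0.670420, cos λ = 0.741981.
ΔN = −sin φ cos λ·ΔX − sin φ sin λ·ΔY + cos φ·ΔZ = −(-0.560741)(0.741981)(-300.4) − (-0.560741)(-0.670420)(-97.7) + (0.827991)(-87.1) = -160.37 m.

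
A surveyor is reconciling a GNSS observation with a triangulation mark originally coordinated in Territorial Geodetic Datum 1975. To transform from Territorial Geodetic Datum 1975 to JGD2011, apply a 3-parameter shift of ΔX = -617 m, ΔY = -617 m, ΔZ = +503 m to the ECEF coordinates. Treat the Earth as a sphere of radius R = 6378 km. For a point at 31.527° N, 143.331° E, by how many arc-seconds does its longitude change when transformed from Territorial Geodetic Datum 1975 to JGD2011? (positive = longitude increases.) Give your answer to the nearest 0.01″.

Δλ = 32.76″

sin φ = 0.522900, cos φ = 0.852394, sin λ = 0.597191, cos λ = -0.802099.
East component: ΔE = −sin λ·ΔX + cos λ·ΔY = −(0.597191)(-617) + (-0.802099)(-617) = 863.36 m.
1° of latitude spans πR/180 = 111317 m; at latitude φ, 1° of longitude spans that × cos φ = 94886.0 m, so Δλ = 863.36 / 94886.0 × 3600 = 32.756″.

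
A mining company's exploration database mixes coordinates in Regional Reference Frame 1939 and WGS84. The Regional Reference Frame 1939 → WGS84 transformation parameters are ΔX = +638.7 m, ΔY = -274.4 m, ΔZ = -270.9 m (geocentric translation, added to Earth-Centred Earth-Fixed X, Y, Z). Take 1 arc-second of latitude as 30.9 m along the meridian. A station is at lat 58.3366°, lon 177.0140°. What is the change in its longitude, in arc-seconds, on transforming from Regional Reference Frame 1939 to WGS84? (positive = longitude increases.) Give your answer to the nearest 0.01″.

Δλ = 14.84″

sin φ = 0.851147, cos φ = 0.524928, sin λ = 0.052092, cos λ = -0.998642.
East component: ΔE = −sin λ·ΔX + cos λ·ΔY = −(0.052092)(638.7) + (-0.998642)(-274.4) = 240.76 m.
1° of latitude spans 3600 × 30.90 = 111240 m; at latitude φ, 1° of longitude spans that × cos φ = 58393.0 m, so Δλ = 240.76 / 58393.0 × 3600 = 14.843″.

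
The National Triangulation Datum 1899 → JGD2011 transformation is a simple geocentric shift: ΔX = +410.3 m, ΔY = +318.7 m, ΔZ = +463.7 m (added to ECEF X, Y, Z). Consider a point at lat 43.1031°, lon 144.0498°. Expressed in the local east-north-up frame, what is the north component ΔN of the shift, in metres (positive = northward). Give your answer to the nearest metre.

ΔN = 438 m

At φ = 43.1031°, λ = 144.0498°: sin φ = 0.683313, cos φ = 0.730125, sin λ = 0.587082, cos λ = -0.809528.
ΔN = −sin φ cos λ·ΔX − sin φ sin λ·ΔY + cos φ·ΔZ = −(0.683313)(-0.809528)(410.3) − (0.683313)(0.587082)(318.7) + (0.730125)(463.7) = 437.67 m.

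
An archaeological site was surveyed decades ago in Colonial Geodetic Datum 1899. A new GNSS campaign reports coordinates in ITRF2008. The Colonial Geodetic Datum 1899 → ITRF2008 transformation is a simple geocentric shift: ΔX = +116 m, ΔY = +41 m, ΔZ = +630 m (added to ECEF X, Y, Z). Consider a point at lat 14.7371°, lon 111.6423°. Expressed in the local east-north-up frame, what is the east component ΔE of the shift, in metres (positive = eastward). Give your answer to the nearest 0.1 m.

ΔE = -122.9 m

The local east axis at (φ, λ) is (−sin λ, cos λ, 0), so ΔE = −sin(111.6423°)·116 + cos(111.6423°)·41 = -122.94 m.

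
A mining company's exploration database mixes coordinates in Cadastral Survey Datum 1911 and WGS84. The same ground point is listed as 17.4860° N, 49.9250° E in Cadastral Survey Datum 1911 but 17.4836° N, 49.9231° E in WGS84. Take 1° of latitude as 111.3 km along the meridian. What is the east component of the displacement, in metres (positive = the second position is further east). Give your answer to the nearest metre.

Δφ = 17.4836° − 17.4860° = -0.0024°; Δλ = 49.9231° − 49.9250° = -0.0019°.
ΔN = Δφ × 111300 = -267.1 m; ΔE = Δλ × 111300 × cos(17.4860°) = -0.0019 × 111300 × 0.953790 = -201.7 m.

ΔE = -202 m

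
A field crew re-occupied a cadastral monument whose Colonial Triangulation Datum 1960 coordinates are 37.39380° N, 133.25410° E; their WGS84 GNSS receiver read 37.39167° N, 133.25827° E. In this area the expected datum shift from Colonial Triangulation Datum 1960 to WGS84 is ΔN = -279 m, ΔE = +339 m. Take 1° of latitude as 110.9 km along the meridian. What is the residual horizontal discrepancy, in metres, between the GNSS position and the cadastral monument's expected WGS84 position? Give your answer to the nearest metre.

Observed coordinate differences: Δφ = -0.00213°, Δλ = +0.00417°.
Converting to metres (1° lat = 110900 m, cos φ = 0.794480): observed ΔN = -236.2 m, observed ΔE = 367.4 m.
Subtracting the expected shift leaves a residual of -236.2 − (-279) = 42.8 m north and 367.4 − (339) = 28.4 m east.
Residual distance = √(42.8² + 28.4²) = 51.4 m.

51 m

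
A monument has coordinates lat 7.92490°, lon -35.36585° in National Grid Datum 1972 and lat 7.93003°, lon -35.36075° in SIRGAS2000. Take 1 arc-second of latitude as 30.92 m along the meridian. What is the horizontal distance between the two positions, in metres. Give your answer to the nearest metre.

Δφ = 7.93003° − 7.92490° = +0.00513°; Δλ = -35.36075° − -35.36585° = +0.00510°.
1° of latitude = 3600 × 30.92 = 111312 m.
ΔN = Δφ × 111312 = 571.0 m; ΔE = Δλ × 111312 × cos(7.92490°) = +0.00510 × 111312 × 0.990450 = 562.3 m.
Distance = √(ΔE² + ΔN²) = √(562.3² + 571.0²) = 801.4 m.

801 m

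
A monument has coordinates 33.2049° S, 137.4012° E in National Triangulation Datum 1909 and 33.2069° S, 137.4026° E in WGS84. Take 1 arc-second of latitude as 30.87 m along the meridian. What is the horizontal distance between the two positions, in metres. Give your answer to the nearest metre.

258 m

Δφ = -33.2069° − -33.2049° = -0.0020°; Δλ = 137.4026° − 137.4012° = +0.0014°.
1° of latitude = 3600 × 30.87 = 111132 m.
ΔN = Δφ × 111132 = -222.3 m; ΔE = Δλ × 111132 × cos(-33.2049°) = +0.0014 × 111132 × 0.836717 = 130.2 m.
Distance = √(ΔE² + ΔN²) = √(130.2² + (-222.3)²) = 257.6 m.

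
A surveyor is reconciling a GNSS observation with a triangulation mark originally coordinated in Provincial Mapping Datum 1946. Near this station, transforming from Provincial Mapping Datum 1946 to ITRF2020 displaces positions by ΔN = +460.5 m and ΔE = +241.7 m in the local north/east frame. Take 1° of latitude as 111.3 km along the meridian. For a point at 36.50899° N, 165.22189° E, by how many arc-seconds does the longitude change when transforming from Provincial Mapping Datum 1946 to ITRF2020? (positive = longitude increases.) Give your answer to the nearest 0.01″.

Δλ = 9.73″

At latitude 36.50899°, cos φ = 0.803764.
1° of longitude at this latitude = 111.3 × cos φ = 89.46 km, so Δλ = 241.7 / 89458.9 = 0.0027018° = 9.726″.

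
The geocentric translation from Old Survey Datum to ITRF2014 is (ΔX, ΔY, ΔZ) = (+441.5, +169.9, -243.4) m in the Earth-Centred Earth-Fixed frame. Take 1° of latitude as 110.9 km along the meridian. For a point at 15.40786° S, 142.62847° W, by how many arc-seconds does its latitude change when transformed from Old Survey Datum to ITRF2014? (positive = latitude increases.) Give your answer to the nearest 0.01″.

sin φ = -0.265688, cos φ = 0.964059, sin λ = -0.606981, cos λ = -0.794716.
North component: ΔN = −sin φ cos λ·ΔX − sin φ sin λ·ΔY + cos φ·ΔZ = −(-0.265688)(-0.794716)(441.5) − (-0.265688)(-0.606981)(169.9) + (0.964059)(-243.4) = -355.27 m.
1° of latitude spans 110900 m, so Δφ = -355.27 / 110900 × 3600 = -11.533″.

Δφ = -11.53″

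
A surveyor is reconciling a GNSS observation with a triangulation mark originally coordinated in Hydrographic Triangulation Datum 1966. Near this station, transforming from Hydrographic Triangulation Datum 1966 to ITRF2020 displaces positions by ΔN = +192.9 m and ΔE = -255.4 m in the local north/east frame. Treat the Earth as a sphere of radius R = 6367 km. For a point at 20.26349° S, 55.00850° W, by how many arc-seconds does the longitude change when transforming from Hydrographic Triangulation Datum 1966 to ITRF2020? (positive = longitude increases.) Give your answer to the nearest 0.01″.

At latitude -20.26349°, cos φ = 0.938110.
One radian of longitude at latitude φ spans R cos φ, so Δλ = ΔE / (R cos φ) = -255.4 / (6367000 × 0.938110) = -4.2759e-05 rad = -8.820″.

Δλ = -8.82″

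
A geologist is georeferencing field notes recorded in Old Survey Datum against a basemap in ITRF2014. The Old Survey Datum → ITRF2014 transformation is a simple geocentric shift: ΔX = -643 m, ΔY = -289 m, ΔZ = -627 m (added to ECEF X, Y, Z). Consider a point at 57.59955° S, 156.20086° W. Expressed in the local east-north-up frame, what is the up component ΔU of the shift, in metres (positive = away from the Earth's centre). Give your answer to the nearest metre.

At φ = -57.59955°, λ = -156.20086°: sin φ = -0.844324, cos φ = 0.535833, sin λ = -0.403532, cos λ = -0.914966.
ΔU = cos φ cos λ·ΔX + cos φ sin λ·ΔY + sin φ·ΔZ = (0.535833)(-0.914966)(-643) + (0.535833)(-0.403532)(-289) + (-0.844324)(-627) = 907.12 m.

ΔU = 907 m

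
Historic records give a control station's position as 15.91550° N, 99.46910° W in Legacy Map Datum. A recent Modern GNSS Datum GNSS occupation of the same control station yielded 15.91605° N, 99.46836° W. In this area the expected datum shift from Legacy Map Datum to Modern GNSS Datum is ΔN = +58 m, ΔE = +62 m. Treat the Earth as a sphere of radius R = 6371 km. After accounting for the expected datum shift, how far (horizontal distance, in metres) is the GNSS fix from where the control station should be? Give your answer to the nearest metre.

17 m

Observed coordinate differences: Δφ = +0.00055°, Δλ = +0.00074°.
Converting to metres (1° lat = 111195 m, cos φ = 0.961667): observed ΔN = 61.2 m, observed ΔE = 79.1 m.
Subtracting the expected shift leaves a residual of 61.2 − (58) = 3.2 m north and 79.1 − (62) = 17.1 m east.
Residual distance = √(3.2² + 17.1²) = 17.4 m.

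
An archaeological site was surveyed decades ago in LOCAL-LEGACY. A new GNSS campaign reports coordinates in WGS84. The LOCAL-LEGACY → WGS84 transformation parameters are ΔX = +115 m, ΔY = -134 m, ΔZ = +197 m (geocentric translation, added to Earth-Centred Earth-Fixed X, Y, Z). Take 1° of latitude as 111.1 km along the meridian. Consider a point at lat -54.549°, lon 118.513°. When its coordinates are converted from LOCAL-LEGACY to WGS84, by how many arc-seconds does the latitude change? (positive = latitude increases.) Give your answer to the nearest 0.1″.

Δφ = -0.9″

sin φ = -0.814612, cos φ = 0.580007, sin λ = 0.878709, cos λ = -0.477358.
North component: ΔN = −sin φ cos λ·ΔX − sin φ sin λ·ΔY + cos φ·ΔZ = −(-0.814612)(-0.477358)(115) − (-0.814612)(0.878709)(-134) + (0.580007)(197) = -26.38 m.
1° of latitude spans 111100 m, so Δφ = -26.38 / 111100 × 3600 = -0.855″.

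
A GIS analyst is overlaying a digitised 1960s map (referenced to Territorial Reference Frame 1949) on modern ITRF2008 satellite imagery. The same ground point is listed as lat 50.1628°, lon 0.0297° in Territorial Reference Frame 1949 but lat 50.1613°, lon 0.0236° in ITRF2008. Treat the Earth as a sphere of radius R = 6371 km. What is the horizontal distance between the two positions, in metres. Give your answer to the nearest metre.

465 m

Δφ = 50.1613° − 50.1628° = -0.0015°; Δλ = 0.0236° − 0.0297° = -0.0061°.
1° along a meridian = πR/180 = 111195 m.
ΔN = Δφ × 111195 = -166.8 m; ΔE = Δλ × 111195 × cos(50.1628°) = -0.0061 × 111195 × 0.640608 = -434.5 m.
Distance = √(ΔE² + ΔN²) = √((-434.5)² + (-166.8)²) = 465.4 m.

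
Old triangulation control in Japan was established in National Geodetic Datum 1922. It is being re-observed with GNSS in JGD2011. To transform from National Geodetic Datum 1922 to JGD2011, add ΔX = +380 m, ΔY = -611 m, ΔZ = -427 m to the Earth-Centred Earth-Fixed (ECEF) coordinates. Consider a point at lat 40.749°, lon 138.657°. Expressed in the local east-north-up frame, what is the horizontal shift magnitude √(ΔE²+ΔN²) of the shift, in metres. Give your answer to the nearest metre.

243 m

At φ = 40.749°, λ = 138.657°: sin φ = 0.652747, cos φ = 0.757576, sin λ = 0.660565, cos λ = -0.750769.
ΔE = −sin λ·ΔX + cos λ·ΔY = −(0.660565)·(380) + (-0.750769)·(-611) = 207.70 m.
ΔN = −sin φ cos λ·ΔX − sin φ sin λ·ΔY + cos φ·ΔZ = −(0.652747)(-0.750769)(380) − (0.652747)(0.660565)(-611) + (0.757576)(-427) = 126.19 m.
Horizontal magnitude = √(ΔE² + ΔN²) = √(207.70² + 126.19²) = 243.03 m.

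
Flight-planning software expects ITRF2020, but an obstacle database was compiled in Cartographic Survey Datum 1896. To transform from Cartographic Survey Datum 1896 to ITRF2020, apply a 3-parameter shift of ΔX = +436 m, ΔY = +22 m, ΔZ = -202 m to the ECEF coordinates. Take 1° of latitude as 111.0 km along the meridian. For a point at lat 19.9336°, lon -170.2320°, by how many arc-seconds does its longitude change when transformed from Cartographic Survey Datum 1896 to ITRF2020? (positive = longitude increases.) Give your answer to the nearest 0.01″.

Δλ = 1.80″

sin φ = 0.340931, cos φ = 0.940088, sin λ = -0.169659, cos λ = -0.985503.
East component: ΔE = −sin λ·ΔX + cos λ·ΔY = −(-0.169659)(436) + (-0.985503)(22) = 52.29 m.
1° of latitude spans 111000 m; at latitude φ, 1° of longitude spans that × cos φ = 104349.8 m, so Δλ = 52.29 / 104349.8 × 3600 = 1.804″.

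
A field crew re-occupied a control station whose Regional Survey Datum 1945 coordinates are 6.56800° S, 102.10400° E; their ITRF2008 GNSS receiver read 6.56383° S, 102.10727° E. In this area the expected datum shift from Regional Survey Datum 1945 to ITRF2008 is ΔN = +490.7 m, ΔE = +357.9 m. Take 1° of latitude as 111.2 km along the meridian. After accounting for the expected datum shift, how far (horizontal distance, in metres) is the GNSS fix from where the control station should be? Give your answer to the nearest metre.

27 m

Observed coordinate differences: Δφ = +0.00417°, Δλ = +0.00327°.
Converting to metres (1° lat = 111200 m, cos φ = 0.993437): observed ΔN = 463.7 m, observed ΔE = 361.2 m.
Subtracting the expected shift leaves a residual of 463.7 − (490.7) = -27.0 m north and 361.2 − (357.9) = 3.3 m east.
Residual distance = √((-27.0)² + 3.3²) = 27.2 m.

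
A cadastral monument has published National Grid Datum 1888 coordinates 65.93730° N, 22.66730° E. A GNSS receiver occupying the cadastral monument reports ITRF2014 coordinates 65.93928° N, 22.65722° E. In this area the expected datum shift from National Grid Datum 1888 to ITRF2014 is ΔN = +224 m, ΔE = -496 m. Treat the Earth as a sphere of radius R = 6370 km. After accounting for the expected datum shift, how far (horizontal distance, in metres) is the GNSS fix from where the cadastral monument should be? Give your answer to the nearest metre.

39 m

Observed coordinate differences: Δφ = +0.00198°, Δλ = -0.01008°.
Converting to metres (1° lat = 111177 m, cos φ = 0.407736): observed ΔN = 220.1 m, observed ΔE = -456.9 m.
Subtracting the expected shift leaves a residual of 220.1 − (224) = -3.9 m north and -456.9 − (-496) = 39.1 m east.
Residual distance = √((-3.9)² + 39.1²) = 39.3 m.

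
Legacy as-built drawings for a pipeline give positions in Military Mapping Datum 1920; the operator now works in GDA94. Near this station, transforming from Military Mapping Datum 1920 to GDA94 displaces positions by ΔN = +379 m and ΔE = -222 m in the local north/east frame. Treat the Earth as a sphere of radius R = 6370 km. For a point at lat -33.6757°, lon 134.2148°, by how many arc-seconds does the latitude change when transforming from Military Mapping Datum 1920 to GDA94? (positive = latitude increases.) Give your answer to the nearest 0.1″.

Δφ = 12.3″

On a sphere of radius R, 1 rad of latitude = R, so Δφ = ΔN / R = 379.0 / 6370000 = 5.9498e-05 rad = 12.272″.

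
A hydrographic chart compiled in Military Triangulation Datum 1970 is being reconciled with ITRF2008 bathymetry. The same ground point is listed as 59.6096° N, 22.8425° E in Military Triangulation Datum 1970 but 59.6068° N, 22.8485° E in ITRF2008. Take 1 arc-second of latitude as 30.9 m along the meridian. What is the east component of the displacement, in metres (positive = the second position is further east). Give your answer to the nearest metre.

ΔE = 338 m

Δφ = 59.6068° − 59.6096° = -0.0028°; Δλ = 22.8485° − 22.8425° = +0.0060°.
1° of latitude = 3600 × 30.90 = 111240 m.
ΔN = Δφ × 111240 = -311.5 m; ΔE = Δλ × 111240 × cos(59.6096°) = +0.0060 × 111240 × 0.505889 = 337.7 m.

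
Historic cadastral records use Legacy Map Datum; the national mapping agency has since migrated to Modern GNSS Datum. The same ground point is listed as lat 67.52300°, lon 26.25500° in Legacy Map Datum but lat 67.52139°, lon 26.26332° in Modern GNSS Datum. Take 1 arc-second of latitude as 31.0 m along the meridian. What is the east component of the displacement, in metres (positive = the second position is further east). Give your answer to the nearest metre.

Δφ = 67.52139° − 67.52300° = -0.00161°; Δλ = 26.26332° − 26.25500° = +0.00832°.
1° of latitude = 3600 × 31.00 = 111600 m.
ΔN = Δφ × 111600 = -179.7 m; ΔE = Δλ × 111600 × cos(67.52300°) = +0.00832 × 111600 × 0.382313 = 355.0 m.

ΔE = 355 m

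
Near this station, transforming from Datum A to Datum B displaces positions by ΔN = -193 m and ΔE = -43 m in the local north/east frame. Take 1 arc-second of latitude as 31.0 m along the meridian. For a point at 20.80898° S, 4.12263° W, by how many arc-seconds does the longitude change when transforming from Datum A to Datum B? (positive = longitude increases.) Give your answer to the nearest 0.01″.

At latitude -20.80898°, cos φ = 0.934770.
1″ of longitude at this latitude = 31.00 × cos φ = 28.9779 m, so Δλ = -43.0 / 28.9779 = -1.484″.

Δλ = -1.48″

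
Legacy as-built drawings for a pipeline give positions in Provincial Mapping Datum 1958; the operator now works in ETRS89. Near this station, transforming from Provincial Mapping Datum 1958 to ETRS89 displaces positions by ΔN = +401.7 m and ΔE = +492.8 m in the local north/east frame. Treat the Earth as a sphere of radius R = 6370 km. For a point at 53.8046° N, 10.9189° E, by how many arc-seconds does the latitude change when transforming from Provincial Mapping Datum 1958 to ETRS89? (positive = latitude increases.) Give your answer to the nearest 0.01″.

On a sphere of radius R, 1 rad of latitude = R, so Δφ = ΔN / R = 401.7 / 6370000 = 6.3061e-05 rad = 13.007″.

Δφ = 13.01″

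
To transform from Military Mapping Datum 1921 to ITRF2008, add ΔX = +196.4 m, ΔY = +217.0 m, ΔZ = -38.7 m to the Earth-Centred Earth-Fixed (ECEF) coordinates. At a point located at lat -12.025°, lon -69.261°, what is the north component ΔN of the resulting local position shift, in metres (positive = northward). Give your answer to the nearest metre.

The local north axis is (−sin φ cos λ, −sin φ sin λ, cos φ), giving ΔN = 14.489 − 42.280 − 37.851 = -65.64 m.

ΔN = -66 m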